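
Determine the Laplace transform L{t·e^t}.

L{t^n·e^(at)} = n!/(s-a)^(n+1), so L{t·e^t} = 1/(s-1)^2

Final answer: 1/(s-1)^2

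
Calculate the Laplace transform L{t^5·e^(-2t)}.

L{t^n·e^(at)} = n!/(s-a)^(n+1), so L{t^5·e^(-2t)} = 120/(s+2)^6

Final answer: 120/(s+2)^6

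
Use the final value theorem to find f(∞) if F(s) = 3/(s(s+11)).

f(∞) = lim_{s→0} s·3/(s(s+11)) = lim_{s→0} 3/(s+11) = 3/11 = 3/11

Final answer: 3/11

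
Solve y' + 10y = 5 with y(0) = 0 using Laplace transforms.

sY + 10Y = 5/s. Y = 5/(s(s+10)). Partial fractions: Y = 1/2/s - 1/2/(s+10)

Final answer: y(t) = 1/2(1 - e^(-10t))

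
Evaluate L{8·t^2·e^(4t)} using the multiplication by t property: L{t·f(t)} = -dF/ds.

Using L{t^n·e^(at)} = n!/(s-a)^(n+1), L{t^2·e^(4t)} = 2/(s-4)^3, so L{8·t^2·e^(4t)} = 8·2/(s-4)^3 = 16/(s-4)^3

Final answer: 16/(s-4)^3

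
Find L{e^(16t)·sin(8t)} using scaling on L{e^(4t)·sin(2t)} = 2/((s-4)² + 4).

Scaling with a=4: L{e^(16t)·sin(8t)} = (1/4) · 2/((s/4-4)² + 4). Simplifying: 8/((s-16)² + 64)

Final answer: 8/((s-16)² + 64)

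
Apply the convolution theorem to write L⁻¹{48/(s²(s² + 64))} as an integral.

48/(s²(s² + 64)) = (1/s²)·(48/(s² + 64)) = L{t}·L{6·sin(8t)}. So f(t) = t*(6·sin(8t)) = ∫₀ᵗ 6τ·sin(8(t-τ)) dτ

Final answer: ∫₀ᵗ 6τ·sin(8(t-τ)) dτ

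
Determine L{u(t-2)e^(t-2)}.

u(t-a)f(t-a) with f(t)=e^t. L{e^t} = 1/(s-1). By time shift: e^(-2s)/(s-1)

Final answer: e^(-2s)/(s-1)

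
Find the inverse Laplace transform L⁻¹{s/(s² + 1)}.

L⁻¹{s/(s² + 1)} = cos(t)

Final answer: cos(t)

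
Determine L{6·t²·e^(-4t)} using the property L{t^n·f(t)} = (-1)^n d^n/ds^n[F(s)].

L{e^(-4t)} = 1/(s+4). d/ds[1/(s+4)] = -1/(s+4)². d²/ds²[1/(s+4)] = 2/(s+4)³. So L{t²·e^(-4t)} = (-1)² · 2/(s+4)³ = 2/(s+4)³. Then L{6·t²·e^(-4t)} = 6·2/(s+4)³ = 12/(s+4)³

Final answer: 12/(s+4)³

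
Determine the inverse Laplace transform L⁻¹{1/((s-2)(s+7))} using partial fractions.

Decompose: A/(s-2) + B/(s+7). A = 1/9, B = -1/9. f(t) = (e^(2t) - e^(-7t))/9

Final answer: (e^(2t) - e^(-7t))/9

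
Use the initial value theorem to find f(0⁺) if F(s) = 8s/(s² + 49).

f(0⁺) = lim_{s→∞} s·8s/(s² + 49) = lim_{s→∞} 8s²/(s² + 49) = 8

Final answer: 8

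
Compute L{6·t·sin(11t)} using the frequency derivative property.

L{sin(11t)} = 11/(s² + 121). By L{t·f(t)} = -F'(s): -d/ds[11/(s² + 121)] = -(11)·(-2s)/(s² + 121)² = 22s/(s² + 121)². Then L{6·t·sin(11t)} = 6·22s/(s² + 121)² = 132s/(s² + 121)²

Final answer: 132s/(s² + 121)²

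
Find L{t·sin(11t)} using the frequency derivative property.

L{sin(11t)} = 11/(s² + 121). By L{t·f(t)} = -F'(s): -d/ds[11/(s² + 121)] = -(11)·(-2s)/(s² + 121)² = 22s/(s² + 121)²

Final answer: 22s/(s² + 121)²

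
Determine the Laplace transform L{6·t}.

L{t^n} = n!/s^(n+1), so L{t} = 1/s^2. Then L{6·t} = 6·1/s^2 = 6/s^2

Final answer: 6/s^2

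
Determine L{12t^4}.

L{t^n} = n!/s^(n+1). So L{12t^4} = 12·4!/s^5 = 288/s^5

Final answer: 288/s^5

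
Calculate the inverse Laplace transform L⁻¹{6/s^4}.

L⁻¹{n!/s^(n+1)} = t^n with n=3. So L⁻¹{6/s^4} = t^3

Final answer: t^3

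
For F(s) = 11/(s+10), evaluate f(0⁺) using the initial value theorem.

f(0⁺) = lim_{s→∞} s·11/(s+10) = lim_{s→∞} 11s/(s+10) = 11

Final answer: 11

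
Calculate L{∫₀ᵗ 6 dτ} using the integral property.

L{∫₀ᵗ f(τ)dτ} = F(s)/s with f(t) = 6. F(s) = 6/s, so L{∫₀ᵗ 6 dτ} = (6/s)/s = 6/s². (Check: ∫₀ᵗ 6 dτ = 6t.)

Final answer: 6/s²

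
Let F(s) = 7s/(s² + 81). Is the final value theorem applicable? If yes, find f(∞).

The final value theorem requires all poles of sF(s) in the left half-plane. sF(s) = 7s²/(s² + 81) has poles at s = ±9i (imaginary axis). Theorem does NOT apply (oscillatory system).

Final answer: Not applicable (oscillatory)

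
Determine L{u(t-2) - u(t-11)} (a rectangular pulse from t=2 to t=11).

L{u(t-a)} = e^(-as)/s. L{u(t-2) - u(t-11)} = (e^(-2s) - e^(-11s))/s

Final answer: (e^(-2s) - e^(-11s))/s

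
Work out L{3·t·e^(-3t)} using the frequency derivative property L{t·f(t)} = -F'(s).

L{e^(-3t)} = 1/(s+3). By frequency derivative: L{t·e^(-3t)} = -d/ds[1/(s+3)] = -(-1)/(s+3)² = 1/(s+3)². Then L{3·t·e^(-3t)} = 3·1/(s+3)² = 3/(s+3)²

Final answer: 3/(s+3)²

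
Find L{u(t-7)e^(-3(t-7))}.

u(t-a)f(t-a) with f(t)=e^(-3t). L{e^(-3t)} = 1/(s+3). By time shift: e^(-7s)/(s+3)

Final answer: e^(-7s)/(s+3)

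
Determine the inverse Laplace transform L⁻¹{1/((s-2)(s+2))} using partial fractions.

Decompose: A/(s-2) + B/(s+2). A = 1/4, B = -1/4. f(t) = (e^(2t) - e^(-2t))/4

Final answer: (e^(2t) - e^(-2t))/4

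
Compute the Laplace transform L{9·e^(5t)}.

L{e^(at)} = 1/(s-a), so L{e^(5t)} = 1/(s-5). Then L{9·e^(5t)} = 9/(s-5)

Final answer: 9/(s-5)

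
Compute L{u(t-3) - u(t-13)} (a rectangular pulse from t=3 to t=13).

L{u(t-a)} = e^(-as)/s. L{u(t-3) - u(t-13)} = (e^(-3s) - e^(-13s))/s

Final answer: (e^(-3s) - e^(-13s))/s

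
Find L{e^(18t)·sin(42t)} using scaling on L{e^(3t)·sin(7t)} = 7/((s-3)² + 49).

Scaling with a=6: L{e^(18t)·sin(42t)} = (1/6) · 7/((s/6-3)² + 49). Simplifying: 42/((s-18)² + 1764)

Final answer: 42/((s-18)² + 1764)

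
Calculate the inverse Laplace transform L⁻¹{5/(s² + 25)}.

L⁻¹{5/(s² + 25)} = sin(5t)

Final answer: sin(5t)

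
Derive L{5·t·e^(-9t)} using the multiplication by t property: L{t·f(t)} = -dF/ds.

Using L{t^n·e^(at)} = n!/(s-a)^(n+1), L{t·e^(-9t)} = 1/(s+9)^2, so L{5·t·e^(-9t)} = 5·1/(s+9)^2 = 5/(s+9)^2

Final answer: 5/(s+9)^2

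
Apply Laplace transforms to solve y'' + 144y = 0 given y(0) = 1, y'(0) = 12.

L{y''} + 144L{y} = 0. s²Y - s - 12 + 144Y = 0. Y(s² + 144) = s + 12. Y = (s + 12)/(s² + 144). Inverting: y(t) = cos(12t) + sin(12t)

Final answer: y(t) = cos(12t) + sin(12t)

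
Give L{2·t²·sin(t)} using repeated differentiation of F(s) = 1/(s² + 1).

F(s) = 1/(s² + 1). F'(s) = -2s/(s² + 1)². F''(s) = -2(1 - 3s²)/(s² + 1)³ = (6s² - 2)/(s² + 1)³. So L{t²·sin(t)} = (-1)² F''(s) = (6s² - 2)/(s² + 1)³. Then L{2·t²·sin(t)} = 2·(6s² - 2)/(s² + 1)³ = (12s² - 4)/(s² + 1)³

Final answer: (12s² - 4)/(s² + 1)³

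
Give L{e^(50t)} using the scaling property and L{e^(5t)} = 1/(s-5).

Using L{f(at)} = (1/a)F(s/a) with a=10 and f(t) = e^(5t): L{e^(50t)} = (1/10) · 1/((s/10)-5) = (1/10) · 10/(s-50) = 1/(s-50)

Final answer: 1/(s-50)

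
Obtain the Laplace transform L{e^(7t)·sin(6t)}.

L{e^(at)·sin(ωt)} = ω/((s-a)² + ω²), so L{e^(7t)·sin(6t)} = 6/((s-7)² + 36)

Final answer: 6/((s-7)² + 36)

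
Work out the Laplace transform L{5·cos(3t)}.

L{cos(ωt)} = s/(s² + ω²), so L{cos(3t)} = s/(s² + 9). Then L{5·cos(3t)} = 5·s/(s² + 9) = 5s/(s² + 9)

Final answer: 5s/(s² + 9)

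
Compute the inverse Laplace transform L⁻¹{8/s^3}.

L⁻¹{n!/s^(n+1)} = t^n with n=2. So L⁻¹{2/s^3} = t^2, and L⁻¹{8/s^3} = (8/2)·t^2 = 4·t^2

Final answer: 4·t^2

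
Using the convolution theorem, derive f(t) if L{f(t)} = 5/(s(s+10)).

5/(s(s+10)) = (5/s)·(1/(s+10)) = L{5}·L{e^(-10t)}. By convolution, f(t) = 5*e^(-10t) = ∫₀ᵗ 5·e^(-10τ) dτ = 5·(1 - e^(-10t))/10

Final answer: 5·(1 - e^(-10t))/10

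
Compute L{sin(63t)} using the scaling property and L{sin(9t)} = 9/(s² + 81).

Using L{f(at)} = (1/a)F(s/a) with a=7: L{sin(63t)} = (1/7) · 9/((s/7)² + 81) = (1/7) · 9·49/(s² + 3969) = 63/(s² + 3969)

Final answer: 63/(s² + 3969)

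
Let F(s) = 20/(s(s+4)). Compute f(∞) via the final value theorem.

f(∞) = lim_{s→0} s·20/(s(s+4)) = lim_{s→0} 20/(s+4) = 20/4 = 5

Final answer: 5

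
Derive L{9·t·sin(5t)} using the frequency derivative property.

L{sin(5t)} = 5/(s² + 25). By L{t·f(t)} = -F'(s): -d/ds[5/(s² + 25)] = -(5)·(-2s)/(s² + 25)² = 10s/(s² + 25)². Then L{9·t·sin(5t)} = 9·10s/(s² + 25)² = 90s/(s² + 25)²

Final answer: 90s/(s² + 25)²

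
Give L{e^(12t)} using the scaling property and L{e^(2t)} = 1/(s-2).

Using L{f(at)} = (1/a)F(s/a) with a=6 and f(t) = e^(2t): L{e^(12t)} = (1/6) · 1/((s/6)-2) = (1/6) · 6/(s-12) = 1/(s-12)

Final answer: 1/(s-12)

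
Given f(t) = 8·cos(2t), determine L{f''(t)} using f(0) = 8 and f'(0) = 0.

F(s) = 8s/(s² + 4). L{f''(t)} = s²F(s) - sf(0) - f'(0) = 8s³/(s² + 4) - 8s = (8s³ - 8s(s² + 4))/(s² + 4) = -32s/(s² + 4)

Final answer: -32s/(s² + 4)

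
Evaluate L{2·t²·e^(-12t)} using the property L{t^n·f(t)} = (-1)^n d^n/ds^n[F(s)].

L{e^(-12t)} = 1/(s+12). d/ds[1/(s+12)] = -1/(s+12)². d²/ds²[1/(s+12)] = 2/(s+12)³. So L{t²·e^(-12t)} = (-1)² · 2/(s+12)³ = 2/(s+12)³. Then L{2·t²·e^(-12t)} = 2·2/(s+12)³ = 4/(s+12)³

Final answer: 4/(s+12)³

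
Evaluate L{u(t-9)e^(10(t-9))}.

u(t-a)f(t-a) with f(t)=e^(10t). L{e^(10t)} = 1/(s-10). By time shift: e^(-9s)/(s-10)

Final answer: e^(-9s)/(s-10)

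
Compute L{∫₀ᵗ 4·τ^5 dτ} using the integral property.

L{∫₀ᵗ f(τ)dτ} = F(s)/s with f(t) = 4t^5. F(s) = 480/s^6, so L{∫₀ᵗ 4·τ^5 dτ} = (480/s^6)/s = 480/s^7. (Check: ∫₀ᵗ 4·τ^5 dτ = 4t^6/6.)

Final answer: 480/s^7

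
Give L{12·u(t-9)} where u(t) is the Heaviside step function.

L{u(t-a)} = e^(-as)/s. Here a=9, so L{u(t-9)} = e^(-9s)/s, and L{12·u(t-9)} = 12·e^(-9s)/s

Final answer: 12·e^(-9s)/s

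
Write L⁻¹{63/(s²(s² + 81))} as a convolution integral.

63/(s²(s² + 81)) = (1/s²)·(63/(s² + 81)) = L{t}·L{7·sin(9t)}. So f(t) = t*(7·sin(9t)) = ∫₀ᵗ 7τ·sin(9(t-τ)) dτ

Final answer: ∫₀ᵗ 7τ·sin(9(t-τ)) dτ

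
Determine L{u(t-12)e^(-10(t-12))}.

u(t-a)f(t-a) with f(t)=e^(-10t). L{e^(-10t)} = 1/(s+10). By time shift: e^(-12s)/(s+10)

Final answer: e^(-12s)/(s+10)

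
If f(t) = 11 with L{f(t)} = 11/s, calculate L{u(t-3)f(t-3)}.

Time shift theorem: L{u(t-a)f(t-a)} = e^(-as)F(s). Here a=3, F(s) = 11/s, so L{u(t-3)f(t-3)} = e^(-3s)·11/s

Final answer: e^(-3s)·11/s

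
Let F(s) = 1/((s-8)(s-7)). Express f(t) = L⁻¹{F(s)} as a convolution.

1/((s-8)(s-7)) = (1/(s-8))·(1/(s-7)) = L{e^(8t)}·L{e^(7t)}. So f(t) = e^(8t)*e^(7t) = ∫₀ᵗ e^(8τ)·e^(7(t-τ)) dτ

Final answer: ∫₀ᵗ e^(8τ)·e^(7(t-τ)) dτ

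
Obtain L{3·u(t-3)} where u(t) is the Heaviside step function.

L{u(t-a)} = e^(-as)/s. Here a=3, so L{u(t-3)} = e^(-3s)/s, and L{3·u(t-3)} = 3·e^(-3s)/s

Final answer: 3·e^(-3s)/s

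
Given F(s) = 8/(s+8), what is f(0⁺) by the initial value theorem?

f(0⁺) = lim_{s→∞} s·8/(s+8) = lim_{s→∞} 8s/(s+8) = 8

Final answer: 8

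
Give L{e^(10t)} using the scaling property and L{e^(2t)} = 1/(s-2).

Using L{f(at)} = (1/a)F(s/a) with a=5 and f(t) = e^(2t): L{e^(10t)} = (1/5) · 1/((s/5)-2) = (1/5) · 5/(s-10) = 1/(s-10)

Final answer: 1/(s-10)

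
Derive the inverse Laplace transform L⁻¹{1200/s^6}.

L⁻¹{n!/s^(n+1)} = t^n with n=5. So L⁻¹{120/s^6} = t^5, and L⁻¹{1200/s^6} = (1200/120)·t^5 = 10·t^5

Final answer: 10·t^5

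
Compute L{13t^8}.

L{t^n} = n!/s^(n+1). So L{13t^8} = 13·8!/s^9 = 524160/s^9

Final answer: 524160/s^9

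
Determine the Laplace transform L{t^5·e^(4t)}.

L{t^n·e^(at)} = n!/(s-a)^(n+1), so L{t^5·e^(4t)} = 120/(s-4)^6

Final answer: 120/(s-4)^6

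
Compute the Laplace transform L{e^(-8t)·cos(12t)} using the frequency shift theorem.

Frequency shift: L{e^(at)f(t)} = F(s-a). L{e^(-8t)·cos(12t)} = (s+8)/((s+8)² + 144)

Final answer: (s+8)/((s+8)² + 144)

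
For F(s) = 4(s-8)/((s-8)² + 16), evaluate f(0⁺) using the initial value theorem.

f(0⁺) = lim_{s→∞} sF(s) = lim_{s→∞} 4s(s-8)/((s-8)² + 16) = 4

Final answer: 4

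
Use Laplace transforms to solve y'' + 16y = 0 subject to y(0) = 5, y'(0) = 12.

L{y''} + 16L{y} = 0. s²Y - 5s - 12 + 16Y = 0. Y(s² + 16) = 5s + 12. Y = (5s + 12)/(s² + 16). Inverting: y(t) = 5cos(4t) + 3sin(4t)

Final answer: y(t) = 5cos(4t) + 3sin(4t)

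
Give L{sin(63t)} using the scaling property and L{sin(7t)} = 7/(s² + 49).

Using L{f(at)} = (1/a)F(s/a) with a=9: L{sin(63t)} = (1/9) · 7/((s/9)² + 49) = (1/9) · 7·81/(s² + 3969) = 63/(s² + 3969)

Final answer: 63/(s² + 3969)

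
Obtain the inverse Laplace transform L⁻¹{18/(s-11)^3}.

L⁻¹{n!/(s-a)^(n+1)} = t^n·e^(at) with n=2, a=11. So L⁻¹{2/(s-11)^3} = t^2·e^(11t), and L⁻¹{18/(s-11)^3} = (18/2)·t^2·e^(11t) = 9·t^2·e^(11t)

Final answer: 9·t^2·e^(11t)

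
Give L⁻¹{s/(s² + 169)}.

This is the form c·s/(s² + a²) with a = 13. L⁻¹ = cos(13t)

Final answer: cos(13t)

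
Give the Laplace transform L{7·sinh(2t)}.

L{sinh(ωt)} = ω/(s² - ω²), so L{sinh(2t)} = 2/(s² - 4). Then L{7·sinh(2t)} = 7·2/(s² - 4) = 14/(s² - 4)

Final answer: 14/(s² - 4)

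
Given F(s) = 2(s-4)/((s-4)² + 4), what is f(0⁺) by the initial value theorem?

f(0⁺) = lim_{s→∞} sF(s) = lim_{s→∞} 2s(s-4)/((s-4)² + 4) = 2

Final answer: 2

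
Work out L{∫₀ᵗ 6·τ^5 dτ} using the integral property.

L{∫₀ᵗ f(τ)dτ} = F(s)/s with f(t) = 6t^5. F(s) = 720/s^6, so L{∫₀ᵗ 6·τ^5 dτ} = (720/s^6)/s = 720/s^7. (Check: ∫₀ᵗ 6·τ^5 dτ = 6t^6/6.)

Final answer: 720/s^7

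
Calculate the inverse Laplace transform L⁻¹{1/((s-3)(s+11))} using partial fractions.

Decompose: A/(s-3) + B/(s+11). A = 1/14, B = -1/14. f(t) = (e^(3t) - e^(-11t))/14

Final answer: (e^(3t) - e^(-11t))/14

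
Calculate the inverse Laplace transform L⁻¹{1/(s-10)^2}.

L⁻¹{n!/(s-a)^(n+1)} = t^n·e^(at), so L⁻¹{1/(s-10)^2} = t·e^(10t)

Final answer: t·e^(10t)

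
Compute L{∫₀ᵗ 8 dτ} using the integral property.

L{∫₀ᵗ f(τ)dτ} = F(s)/s with f(t) = 8. F(s) = 8/s, so L{∫₀ᵗ 8 dτ} = (8/s)/s = 8/s². (Check: ∫₀ᵗ 8 dτ = 8t.)

Final answer: 8/s²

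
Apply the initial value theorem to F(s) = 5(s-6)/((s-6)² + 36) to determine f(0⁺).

f(0⁺) = lim_{s→∞} sF(s) = lim_{s→∞} 5s(s-6)/((s-6)² + 36) = 5

Final answer: 5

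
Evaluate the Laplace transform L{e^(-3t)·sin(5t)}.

L{e^(at)·sin(ωt)} = ω/((s-a)² + ω²), so L{e^(-3t)·sin(5t)} = 5/((s+3)² + 25)

Final answer: 5/((s+3)² + 25)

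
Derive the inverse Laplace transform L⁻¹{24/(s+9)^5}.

L⁻¹{n!/(s-a)^(n+1)} = t^n·e^(at), so L⁻¹{24/(s+9)^5} = t^4·e^(-9t)

Final answer: t^4·e^(-9t)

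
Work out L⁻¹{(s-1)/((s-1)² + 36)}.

Using frequency shift: L⁻¹{(s-a)/((s-a)² + b²)} = e^(at)cos(bt). Here a=1, b=6

Final answer: e^t·cos(6t)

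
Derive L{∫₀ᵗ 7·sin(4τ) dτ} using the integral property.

L{∫₀ᵗ f(τ)dτ} = F(s)/s with F(s) = 28/(s² + 16), so the result is (28/(s² + 16))/s = 28/(s(s² + 16))

Final answer: 28/(s(s² + 16))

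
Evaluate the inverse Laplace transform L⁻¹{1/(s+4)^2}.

L⁻¹{n!/(s-a)^(n+1)} = t^n·e^(at), so L⁻¹{1/(s+4)^2} = t·e^(-4t)

Final answer: t·e^(-4t)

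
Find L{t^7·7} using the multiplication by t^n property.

L{7} = 7/s. d^1/ds^1[1/s] = -1/s². d^2/ds^2[1/s] = 2/s^3. d^3/ds^3[1/s] = -6/s^4. d^4/ds^4[1/s] = 24/s^5. d^5/ds^5[1/s] = -120/s^6. d^6/ds^6[1/s] = 720/s^7. d^7/ds^7[1/s] = -5040/s^8. So L{t^7} = (-1)^{7}·-5040/s^8 = 5040/s^8. Then L{t^7·7} = 7·5040/s^8 = 35280/s^8

Final answer: 35280/s^8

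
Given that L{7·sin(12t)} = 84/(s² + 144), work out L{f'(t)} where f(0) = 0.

L{f'(t)} = s·F(s) - f(0) = s·84/(s² + 144) - 0 = 84s/(s² + 144)

Final answer: 84s/(s² + 144)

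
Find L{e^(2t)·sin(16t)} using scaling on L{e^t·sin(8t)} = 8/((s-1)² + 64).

Scaling with a=2: L{e^(2t)·sin(16t)} = (1/2) · 8/((s/2-1)² + 64). Simplifying: 16/((s-2)² + 256)

Final answer: 16/((s-2)² + 256)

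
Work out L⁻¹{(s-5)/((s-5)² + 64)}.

Using frequency shift: L⁻¹{(s-a)/((s-a)² + b²)} = e^(at)cos(bt). Here a=5, b=8

Final answer: e^(5t)·cos(8t)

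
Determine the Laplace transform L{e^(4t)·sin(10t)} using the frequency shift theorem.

Frequency shift: L{e^(at)f(t)} = F(s-a). L{e^(4t)·sin(10t)} = 10/((s-4)² + 100)

Final answer: 10/((s-4)² + 100)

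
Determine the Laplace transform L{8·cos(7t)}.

L{cos(ωt)} = s/(s² + ω²), so L{cos(7t)} = s/(s² + 49). Then L{8·cos(7t)} = 8·s/(s² + 49) = 8s/(s² + 49)

Final answer: 8s/(s² + 49)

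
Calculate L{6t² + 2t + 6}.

L{6t² + 2t + 6} = 6·2/s³ + 2/s² + 6/s = 12/s³ + 2/s² + 6/s

Final answer: 12/s³ + 2/s² + 6/s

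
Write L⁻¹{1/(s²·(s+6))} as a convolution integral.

1/(s²·(s+6)) = (1/s^2)·(1/(s+6)) = L{t}·L{e^(-6t)}. So f(t) = t*e^(-6t) = ∫₀ᵗ τ·e^(-6(t-τ)) dτ

Final answer: ∫₀ᵗ τ·e^(-6(t-τ)) dτ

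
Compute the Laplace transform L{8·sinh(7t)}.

L{sinh(ωt)} = ω/(s² - ω²), so L{sinh(7t)} = 7/(s² - 49). Then L{8·sinh(7t)} = 8·7/(s² - 49) = 56/(s² - 49)

Final answer: 56/(s² - 49)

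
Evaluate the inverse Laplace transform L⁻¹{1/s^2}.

L⁻¹{n!/s^(n+1)} = t^n with n=1. So L⁻¹{1/s^2} = t

Final answer: t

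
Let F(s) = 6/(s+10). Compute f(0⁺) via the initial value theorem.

f(0⁺) = lim_{s→∞} s·6/(s+10) = lim_{s→∞} 6s/(s+10) = 6

Final answer: 6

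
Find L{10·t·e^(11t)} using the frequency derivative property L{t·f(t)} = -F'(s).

L{e^(11t)} = 1/(s-11). By frequency derivative: L{t·e^(11t)} = -d/ds[1/(s-11)] = -(-1)/(s-11)² = 1/(s-11)². Then L{10·t·e^(11t)} = 10·1/(s-11)² = 10/(s-11)²

Final answer: 10/(s-11)²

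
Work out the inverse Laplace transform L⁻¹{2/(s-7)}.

L⁻¹{1/(s-a)} = e^(at), so L⁻¹{1/(s-7)} = e^(7t), and L⁻¹{2/(s-7)} = 2·e^(7t)

Final answer: 2·e^(7t)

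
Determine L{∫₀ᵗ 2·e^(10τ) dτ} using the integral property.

L{∫₀ᵗ f(τ)dτ} = F(s)/s with F(s) = 2/(s-10), so L{∫₀ᵗ 2·e^(10τ) dτ} = 2/(s(s-10))

Final answer: 2/(s(s-10))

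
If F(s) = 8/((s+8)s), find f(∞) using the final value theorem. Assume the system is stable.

f(∞) = lim_{s→0} sF(s) = lim_{s→0} 8/(s+8) = 1

Final answer: 1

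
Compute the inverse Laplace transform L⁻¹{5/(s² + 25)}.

L⁻¹{5/(s² + 25)} = sin(5t)

Final answer: sin(5t)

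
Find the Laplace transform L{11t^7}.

L{11t^7} = 11 · L{t^7} = 11 · 5040/s^8 = 55440/s^8

Final answer: 55440/s^8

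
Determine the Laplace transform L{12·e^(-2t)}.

L{e^(at)} = 1/(s-a), so L{e^(-2t)} = 1/(s+2). Then L{12·e^(-2t)} = 12/(s+2)

Final answer: 12/(s+2)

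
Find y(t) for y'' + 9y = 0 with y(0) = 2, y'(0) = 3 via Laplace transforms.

L{y''} + 9L{y} = 0. s²Y - 2s - 3 + 9Y = 0. Y(s² + 9) = 2s + 3. Y = (2s + 3)/(s² + 9). Inverting: y(t) = 2cos(3t) + sin(3t)

Final answer: y(t) = 2cos(3t) + sin(3t)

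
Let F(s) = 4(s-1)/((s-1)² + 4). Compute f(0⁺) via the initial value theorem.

f(0⁺) = lim_{s→∞} sF(s) = lim_{s→∞} 4s(s-1)/((s-1)² + 4) = 4

Final answer: 4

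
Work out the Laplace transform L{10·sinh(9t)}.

L{sinh(ωt)} = ω/(s² - ω²), so L{sinh(9t)} = 9/(s² - 81). Then L{10·sinh(9t)} = 10·9/(s² - 81) = 90/(s² - 81)

Final answer: 90/(s² - 81)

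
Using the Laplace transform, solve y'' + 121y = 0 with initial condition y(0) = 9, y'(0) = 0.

L{y''} + 121L{y} = 0. s²Y - 9s - 0 + 121Y = 0. Y(s² + 121) = 9s. Y = (9s)/(s² + 121). Inverting: y(t) = 9cos(11t)

Final answer: y(t) = 9cos(11t)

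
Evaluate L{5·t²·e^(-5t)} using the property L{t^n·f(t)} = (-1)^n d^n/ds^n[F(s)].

L{e^(-5t)} = 1/(s+5). d/ds[1/(s+5)] = -1/(s+5)². d²/ds²[1/(s+5)] = 2/(s+5)³. So L{t²·e^(-5t)} = (-1)² · 2/(s+5)³ = 2/(s+5)³. Then L{5·t²·e^(-5t)} = 5·2/(s+5)³ = 10/(s+5)³

Final answer: 10/(s+5)³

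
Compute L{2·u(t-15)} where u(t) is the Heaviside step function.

L{u(t-a)} = e^(-as)/s. Here a=15, so L{u(t-15)} = e^(-15s)/s, and L{2·u(t-15)} = 2·e^(-15s)/s

Final answer: 2·e^(-15s)/s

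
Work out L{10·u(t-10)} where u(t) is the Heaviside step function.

L{u(t-a)} = e^(-as)/s. Here a=10, so L{u(t-10)} = e^(-10s)/s, and L{10·u(t-10)} = 10·e^(-10s)/s

Final answer: 10·e^(-10s)/s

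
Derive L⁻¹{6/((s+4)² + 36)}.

Form: b/((s-a)² + b²) → e^(at)sin(bt). With a=-4, b=6

Final answer: e^(-4t)·sin(6t)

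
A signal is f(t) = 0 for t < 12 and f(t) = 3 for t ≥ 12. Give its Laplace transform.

f(t) = 3·u(t-12). L{u(t-12)} = e^(-12s)/s, so L{f(t)} = 3·e^(-12s)/s

Final answer: 3·e^(-12s)/s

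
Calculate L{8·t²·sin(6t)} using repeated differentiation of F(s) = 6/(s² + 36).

F(s) = 6/(s² + 36). F'(s) = -12s/(s² + 36)². F''(s) = -12(36 - 3s²)/(s² + 36)³ = (36s² - 432)/(s² + 36)³. So L{t²·sin(6t)} = (-1)² F''(s) = (36s² - 432)/(s² + 36)³. Then L{8·t²·sin(6t)} = 8·(36s² - 432)/(s² + 36)³ = (288s² - 3456)/(s² + 36)³

Final answer: (288s² - 3456)/(s² + 36)³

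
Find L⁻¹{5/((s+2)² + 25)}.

Form: b/((s-a)² + b²) → e^(at)sin(bt). With a=-2, b=5

Final answer: e^(-2t)·sin(5t)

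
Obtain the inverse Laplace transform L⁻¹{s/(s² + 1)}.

L⁻¹{s/(s² + 1)} = cos(t)

Final answer: cos(t)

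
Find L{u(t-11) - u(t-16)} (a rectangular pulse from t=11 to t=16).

L{u(t-a)} = e^(-as)/s. L{u(t-11) - u(t-16)} = (e^(-11s) - e^(-16s))/s

Final answer: (e^(-11s) - e^(-16s))/s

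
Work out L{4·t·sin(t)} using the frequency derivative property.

L{sin(t)} = 1/(s² + 1). By L{t·f(t)} = -F'(s): -d/ds[1/(s² + 1)] = -(1)·(-2s)/(s² + 1)² = 2s/(s² + 1)². Then L{4·t·sin(t)} = 4·2s/(s² + 1)² = 8s/(s² + 1)²

Final answer: 8s/(s² + 1)²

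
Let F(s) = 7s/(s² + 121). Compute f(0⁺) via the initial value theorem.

f(0⁺) = lim_{s→∞} s·7s/(s² + 121) = lim_{s→∞} 7s²/(s² + 121) = 7

Final answer: 7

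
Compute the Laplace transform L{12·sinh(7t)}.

L{sinh(ωt)} = ω/(s² - ω²), so L{sinh(7t)} = 7/(s² - 49). Then L{12·sinh(7t)} = 12·7/(s² - 49) = 84/(s² - 49)

Final answer: 84/(s² - 49)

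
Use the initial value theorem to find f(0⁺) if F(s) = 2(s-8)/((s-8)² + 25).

f(0⁺) = lim_{s→∞} sF(s) = lim_{s→∞} 2s(s-8)/((s-8)² + 25) = 2

Final answer: 2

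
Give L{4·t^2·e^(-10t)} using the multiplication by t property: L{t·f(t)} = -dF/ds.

Using L{t^n·e^(at)} = n!/(s-a)^(n+1), L{t^2·e^(-10t)} = 2/(s+10)^3, so L{4·t^2·e^(-10t)} = 4·2/(s+10)^3 = 8/(s+10)^3

Final answer: 8/(s+10)^3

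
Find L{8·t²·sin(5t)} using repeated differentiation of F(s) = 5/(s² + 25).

F(s) = 5/(s² + 25). F'(s) = -10s/(s² + 25)². F''(s) = -10(25 - 3s²)/(s² + 25)³ = (30s² - 250)/(s² + 25)³. So L{t²·sin(5t)} = (-1)² F''(s) = (30s² - 250)/(s² + 25)³. Then L{8·t²·sin(5t)} = 8·(30s² - 250)/(s² + 25)³ = (240s² - 2000)/(s² + 25)³

Final answer: (240s² - 2000)/(s² + 25)³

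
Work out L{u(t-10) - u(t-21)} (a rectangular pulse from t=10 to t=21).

L{u(t-a)} = e^(-as)/s. L{u(t-10) - u(t-21)} = (e^(-10s) - e^(-21s))/s

Final answer: (e^(-10s) - e^(-21s))/s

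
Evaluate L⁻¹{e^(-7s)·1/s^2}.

L⁻¹{1/s^2} = t. By the time shift theorem, L⁻¹{e^(-as)F(s)} = u(t-a)f(t-a) with a=7, so L⁻¹{e^(-7s)·1/s^2} = u(t-7)·(t-7)

Final answer: u(t-7)·(t-7)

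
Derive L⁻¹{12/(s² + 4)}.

This is the form c·a/(s² + a²) with a = 2, c = 6. L⁻¹ = 6·sin(2t)

Final answer: 6·sin(2t)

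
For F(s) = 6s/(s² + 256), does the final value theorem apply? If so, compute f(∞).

The final value theorem requires all poles of sF(s) in the left half-plane. sF(s) = 6s²/(s² + 256) has poles at s = ±16i (imaginary axis). Theorem does NOT apply (oscillatory system).

Final answer: Not applicable (oscillatory)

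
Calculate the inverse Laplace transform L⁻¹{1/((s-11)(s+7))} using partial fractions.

Decompose: A/(s-11) + B/(s+7). A = 1/18, B = -1/18. f(t) = (e^(11t) - e^(-7t))/18

Final answer: (e^(11t) - e^(-7t))/18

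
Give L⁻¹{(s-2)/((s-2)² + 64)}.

Using frequency shift: L⁻¹{(s-a)/((s-a)² + b²)} = e^(at)cos(bt). Here a=2, b=8

Final answer: e^(2t)·cos(8t)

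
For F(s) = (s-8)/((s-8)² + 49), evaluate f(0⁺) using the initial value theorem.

f(0⁺) = lim_{s→∞} sF(s) = lim_{s→∞} s(s-8)/((s-8)² + 49) = 1

Final answer: 1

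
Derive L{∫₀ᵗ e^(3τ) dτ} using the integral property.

L{∫₀ᵗ f(τ)dτ} = F(s)/s with F(s) = 1/(s-3), so L{∫₀ᵗ e^(3τ) dτ} = 1/(s(s-3))

Final answer: 1/(s(s-3))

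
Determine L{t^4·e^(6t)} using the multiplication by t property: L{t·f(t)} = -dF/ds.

Using L{t^n·e^(at)} = n!/(s-a)^(n+1), L{t^4·e^(6t)} = 24/(s-6)^5

Final answer: 24/(s-6)^5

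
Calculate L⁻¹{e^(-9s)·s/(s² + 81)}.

L⁻¹{s/(s² + 81)} = cos(9t). By the time shift theorem, L⁻¹{e^(-as)F(s)} = u(t-a)f(t-a) with a=9, so L⁻¹{e^(-9s)·s/(s² + 81)} = u(t-9)·cos(9(t-9))

Final answer: u(t-9)·cos(9(t-9))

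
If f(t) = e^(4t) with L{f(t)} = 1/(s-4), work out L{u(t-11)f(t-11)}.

Time shift theorem: L{u(t-a)f(t-a)} = e^(-as)F(s). Here a=11, F(s) = 1/(s-4), so L{u(t-11)f(t-11)} = e^(-11s)·1/(s-4)

Final answer: e^(-11s)·1/(s-4)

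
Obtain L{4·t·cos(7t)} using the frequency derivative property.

L{cos(7t)} = s/(s² + 49). Derivative: d/ds[s/(s² + 49)] = [(s² + 49) - s·2s]/(s² + 49)² = (49 - s²)/(s² + 49)². So L{t·cos(7t)} = -F'(s) = (s² - 49)/(s² + 49)². Then L{4·t·cos(7t)} = 4·(s² - 49)/(s² + 49)²

Final answer: 4·(s² - 49)/(s² + 49)²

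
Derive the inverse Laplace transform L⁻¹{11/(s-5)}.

L⁻¹{1/(s-a)} = e^(at), so L⁻¹{1/(s-5)} = e^(5t), and L⁻¹{11/(s-5)} = 11·e^(5t)

Final answer: 11·e^(5t)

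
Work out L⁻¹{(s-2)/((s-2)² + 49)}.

Using frequency shift: L⁻¹{(s-a)/((s-a)² + b²)} = e^(at)cos(bt). Here a=2, b=7

Final answer: e^(2t)·cos(7t)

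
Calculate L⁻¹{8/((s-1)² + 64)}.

Form: b/((s-a)² + b²) → e^(at)sin(bt). With a=1, b=8

Final answer: e^t·sin(8t)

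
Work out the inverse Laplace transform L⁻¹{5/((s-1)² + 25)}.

Using frequency shift, L⁻¹{5/((s-1)² + 25)} = e^t·sin(5t)

Final answer: e^t·sin(5t)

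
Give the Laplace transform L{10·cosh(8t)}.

L{cosh(ωt)} = s/(s² - ω²), so L{cosh(8t)} = s/(s² - 64). Then L{10·cosh(8t)} = 10·s/(s² - 64) = 10s/(s² - 64)

Final answer: 10s/(s² - 64)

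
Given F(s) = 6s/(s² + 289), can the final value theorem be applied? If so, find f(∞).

The final value theorem requires all poles of sF(s) in the left half-plane. sF(s) = 6s²/(s² + 289) has poles at s = ±17i (imaginary axis). Theorem does NOT apply (oscillatory system).

Final answer: Not applicable (oscillatory)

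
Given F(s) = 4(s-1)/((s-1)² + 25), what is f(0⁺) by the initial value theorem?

f(0⁺) = lim_{s→∞} sF(s) = lim_{s→∞} 4s(s-1)/((s-1)² + 25) = 4

Final answer: 4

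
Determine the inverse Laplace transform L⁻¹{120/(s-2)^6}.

L⁻¹{n!/(s-a)^(n+1)} = t^n·e^(at), so L⁻¹{120/(s-2)^6} = t^5·e^(2t)

Final answer: t^5·e^(2t)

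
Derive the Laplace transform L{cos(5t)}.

L{cos(ωt)} = s/(s² + ω²), so L{cos(5t)} = s/(s² + 25)

Final answer: s/(s² + 25)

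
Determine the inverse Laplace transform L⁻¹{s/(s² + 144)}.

L⁻¹{s/(s² + 144)} = cos(12t)

Final answer: cos(12t)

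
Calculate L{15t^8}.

L{t^n} = n!/s^(n+1). So L{15t^8} = 15·8!/s^9 = 604800/s^9

Final answer: 604800/s^9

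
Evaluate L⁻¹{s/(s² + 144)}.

This is the form c·s/(s² + a²) with a = 12. L⁻¹ = cos(12t)

Final answer: cos(12t)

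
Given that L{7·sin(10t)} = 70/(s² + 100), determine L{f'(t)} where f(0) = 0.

L{f'(t)} = s·F(s) - f(0) = s·70/(s² + 100) - 0 = 70s/(s² + 100)

Final answer: 70s/(s² + 100)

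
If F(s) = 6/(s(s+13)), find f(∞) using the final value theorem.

f(∞) = lim_{s→0} s·6/(s(s+13)) = lim_{s→0} 6/(s+13) = 6/13 = 6/13

Final answer: 6/13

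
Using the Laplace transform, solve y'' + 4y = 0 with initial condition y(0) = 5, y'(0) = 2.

L{y''} + 4L{y} = 0. s²Y - 5s - 2 + 4Y = 0. Y(s² + 4) = 5s + 2. Y = (5s + 2)/(s² + 4). Inverting: y(t) = 5cos(2t) + sin(2t)

Final answer: y(t) = 5cos(2t) + sin(2t)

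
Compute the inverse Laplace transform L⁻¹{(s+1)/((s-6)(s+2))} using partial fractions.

Using partial fractions, f(t) = (7e^(6t) + e^(-2t))/8

Final answer: (7e^(6t) + e^(-2t))/8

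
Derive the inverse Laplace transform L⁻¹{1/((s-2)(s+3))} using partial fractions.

Decompose: A/(s-2) + B/(s+3). A = 1/5, B = -1/5. f(t) = (e^(2t) - e^(-3t))/5

Final answer: (e^(2t) - e^(-3t))/5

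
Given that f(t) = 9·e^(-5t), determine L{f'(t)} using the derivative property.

f(0) = 9, F(s) = 9/(s+5). L{f'(t)} = s·F(s) - f(0) = 9s/(s+5) - 9 = (9s - 9(s+5))/(s+5) = -45/(s+5)

Final answer: -45/(s+5)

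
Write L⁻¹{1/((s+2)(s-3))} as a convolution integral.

1/((s+2)(s-3)) = (1/(s+2))·(1/(s-3)) = L{e^(-2t)}·L{e^(3t)}. So f(t) = e^(-2t)*e^(3t) = ∫₀ᵗ e^(-2τ)·e^(3(t-τ)) dτ

Final answer: ∫₀ᵗ e^(-2τ)·e^(3(t-τ)) dτ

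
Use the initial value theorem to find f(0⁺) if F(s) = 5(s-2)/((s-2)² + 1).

f(0⁺) = lim_{s→∞} sF(s) = lim_{s→∞} 5s(s-2)/((s-2)² + 1) = 5

Final answer: 5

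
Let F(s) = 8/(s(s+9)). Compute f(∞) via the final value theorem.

f(∞) = lim_{s→0} s·8/(s(s+9)) = lim_{s→0} 8/(s+9) = 8/9 = 8/9

Final answer: 8/9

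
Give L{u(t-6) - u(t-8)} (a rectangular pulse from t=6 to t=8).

L{u(t-a)} = e^(-as)/s. L{u(t-6) - u(t-8)} = (e^(-6s) - e^(-8s))/s

Final answer: (e^(-6s) - e^(-8s))/s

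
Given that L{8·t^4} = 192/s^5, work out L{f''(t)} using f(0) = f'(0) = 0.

L{f''(t)} = s²F(s) - sf(0) - f'(0) = s²·192/s^5 - 0 - 0 = 192/s^3

Final answer: 192/s^3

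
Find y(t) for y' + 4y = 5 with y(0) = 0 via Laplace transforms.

sY + 4Y = 5/s. Y = 5/(s(s+4)). Partial fractions: Y = 5/4/s - 5/4/(s+4)

Final answer: y(t) = 5/4(1 - e^(-4t))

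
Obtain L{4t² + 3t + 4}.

L{4t² + 3t + 4} = 4·2/s³ + 3/s² + 4/s = 8/s³ + 3/s² + 4/s

Final answer: 8/s³ + 3/s² + 4/s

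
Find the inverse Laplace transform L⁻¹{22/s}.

L⁻¹{c/s} = c, so L⁻¹{22/s} = 22

Final answer: 22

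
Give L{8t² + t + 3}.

L{8t² + t + 3} = 8·2/s³ + 1/s² + 3/s = 16/s³ + 1/s² + 3/s

Final answer: 16/s³ + 1/s² + 3/s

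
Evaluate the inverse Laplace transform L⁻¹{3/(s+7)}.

L⁻¹{1/(s-a)} = e^(at), so L⁻¹{1/(s+7)} = e^(-7t), and L⁻¹{3/(s+7)} = 3·e^(-7t)

Final answer: 3·e^(-7t)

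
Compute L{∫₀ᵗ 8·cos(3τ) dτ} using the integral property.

L{∫₀ᵗ f(τ)dτ} = F(s)/s with F(s) = 8s/(s² + 9), so the result is (8s/(s² + 9))/s = 8/(s² + 9)

Final answer: 8/(s² + 9)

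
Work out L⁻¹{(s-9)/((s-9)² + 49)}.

Using frequency shift: L⁻¹{(s-a)/((s-a)² + b²)} = e^(at)cos(bt). Here a=9, b=7

Final answer: e^(9t)·cos(7t)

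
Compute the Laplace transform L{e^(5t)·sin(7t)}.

L{e^(at)·sin(ωt)} = ω/((s-a)² + ω²), so L{e^(5t)·sin(7t)} = 7/((s-5)² + 49)

Final answer: 7/((s-5)² + 49)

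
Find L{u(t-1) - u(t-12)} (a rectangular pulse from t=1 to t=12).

L{u(t-a)} = e^(-as)/s. L{u(t-1) - u(t-12)} = (e^(-s) - e^(-12s))/s

Final answer: (e^(-s) - e^(-12s))/s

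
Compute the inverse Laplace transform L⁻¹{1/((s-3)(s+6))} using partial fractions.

Decompose: A/(s-3) + B/(s+6). A = 1/9, B = -1/9. f(t) = (e^(3t) - e^(-6t))/9

Final answer: (e^(3t) - e^(-6t))/9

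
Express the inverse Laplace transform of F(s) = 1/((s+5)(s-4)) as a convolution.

1/((s+5)(s-4)) = (1/(s+5))·(1/(s-4)) = L{e^(-5t)}·L{e^(4t)}. So f(t) = e^(-5t)*e^(4t) = ∫₀ᵗ e^(-5τ)·e^(4(t-τ)) dτ

Final answer: ∫₀ᵗ e^(-5τ)·e^(4(t-τ)) dτ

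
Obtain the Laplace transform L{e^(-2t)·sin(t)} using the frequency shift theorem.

Frequency shift: L{e^(at)f(t)} = F(s-a). L{e^(-2t)·sin(t)} = 1/((s+2)² + 1)

Final answer: 1/((s+2)² + 1)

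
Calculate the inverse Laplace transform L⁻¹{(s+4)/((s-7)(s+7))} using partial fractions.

Using partial fractions, f(t) = (11e^(7t) + 3e^(-7t))/14

Final answer: (11e^(7t) + 3e^(-7t))/14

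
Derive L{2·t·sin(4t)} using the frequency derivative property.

L{sin(4t)} = 4/(s² + 16). By L{t·f(t)} = -F'(s): -d/ds[4/(s² + 16)] = -(4)·(-2s)/(s² + 16)² = 8s/(s² + 16)². Then L{2·t·sin(4t)} = 2·8s/(s² + 16)² = 16s/(s² + 16)²

Final answer: 16s/(s² + 16)²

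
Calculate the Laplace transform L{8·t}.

L{t^n} = n!/s^(n+1), so L{t} = 1/s^2. Then L{8·t} = 8·1/s^2 = 8/s^2

Final answer: 8/s^2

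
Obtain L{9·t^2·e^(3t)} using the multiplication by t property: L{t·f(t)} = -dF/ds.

Using L{t^n·e^(at)} = n!/(s-a)^(n+1), L{t^2·e^(3t)} = 2/(s-3)^3, so L{9·t^2·e^(3t)} = 9·2/(s-3)^3 = 18/(s-3)^3

Final answer: 18/(s-3)^3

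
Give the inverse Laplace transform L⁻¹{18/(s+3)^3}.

L⁻¹{n!/(s-a)^(n+1)} = t^n·e^(at) with n=2, a=-3. So L⁻¹{2/(s+3)^3} = t^2·e^(-3t), and L⁻¹{18/(s+3)^3} = (18/2)·t^2·e^(-3t) = 9·t^2·e^(-3t)

Final answer: 9·t^2·e^(-3t)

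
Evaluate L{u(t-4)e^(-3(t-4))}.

u(t-a)f(t-a) with f(t)=e^(-3t). L{e^(-3t)} = 1/(s+3). By time shift: e^(-4s)/(s+3)

Final answer: e^(-4s)/(s+3)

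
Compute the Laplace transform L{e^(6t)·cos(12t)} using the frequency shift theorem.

Frequency shift: L{e^(at)f(t)} = F(s-a). L{e^(6t)·cos(12t)} = (s-6)/((s-6)² + 144)

Final answer: (s-6)/((s-6)² + 144)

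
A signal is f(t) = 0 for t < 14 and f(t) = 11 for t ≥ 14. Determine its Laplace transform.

f(t) = 11·u(t-14). L{u(t-14)} = e^(-14s)/s, so L{f(t)} = 11·e^(-14s)/s

Final answer: 11·e^(-14s)/s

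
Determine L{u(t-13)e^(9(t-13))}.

u(t-a)f(t-a) with f(t)=e^(9t). L{e^(9t)} = 1/(s-9). By time shift: e^(-13s)/(s-9)

Final answer: e^(-13s)/(s-9)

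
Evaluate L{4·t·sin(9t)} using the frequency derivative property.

L{sin(9t)} = 9/(s² + 81). By L{t·f(t)} = -F'(s): -d/ds[9/(s² + 81)] = -(9)·(-2s)/(s² + 81)² = 18s/(s² + 81)². Then L{4·t·sin(9t)} = 4·18s/(s² + 81)² = 72s/(s² + 81)²

Final answer: 72s/(s² + 81)²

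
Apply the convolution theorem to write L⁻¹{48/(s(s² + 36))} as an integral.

48/(s(s² + 36)) = (1/s)·(48/(s² + 36)) = L{1}·L{8·sin(6t)}. So f(t) = 1*(8·sin(6t)) = ∫₀ᵗ 8·sin(6τ) dτ

Final answer: ∫₀ᵗ 8·sin(6τ) dτ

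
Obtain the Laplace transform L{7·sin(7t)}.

L{sin(ωt)} = ω/(s² + ω²), so L{sin(7t)} = 7/(s² + 49). Then L{7·sin(7t)} = 7·7/(s² + 49) = 49/(s² + 49)

Final answer: 49/(s² + 49)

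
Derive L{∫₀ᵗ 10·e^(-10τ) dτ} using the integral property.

L{∫₀ᵗ f(τ)dτ} = F(s)/s with F(s) = 10/(s+10), so L{∫₀ᵗ 10·e^(-10τ) dτ} = 10/(s(s+10))

Final answer: 10/(s(s+10))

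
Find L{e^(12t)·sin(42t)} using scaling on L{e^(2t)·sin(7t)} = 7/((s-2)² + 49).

Scaling with a=6: L{e^(12t)·sin(42t)} = (1/6) · 7/((s/6-2)² + 49). Simplifying: 42/((s-12)² + 1764)

Final answer: 42/((s-12)² + 1764)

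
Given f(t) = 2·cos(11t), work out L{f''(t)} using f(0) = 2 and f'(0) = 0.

F(s) = 2s/(s² + 121). L{f''(t)} = s²F(s) - sf(0) - f'(0) = 2s³/(s² + 121) - 2s = (2s³ - 2s(s² + 121))/(s² + 121) = -242s/(s² + 121)

Final answer: -242s/(s² + 121)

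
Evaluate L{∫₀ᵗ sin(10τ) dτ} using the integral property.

L{∫₀ᵗ f(τ)dτ} = F(s)/s with F(s) = 10/(s² + 100), so the result is (10/(s² + 100))/s = 10/(s(s² + 100))

Final answer: 10/(s(s² + 100))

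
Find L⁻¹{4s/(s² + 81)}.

This is the form c·s/(s² + a²) with a = 9, c = 4. L⁻¹ = 4·cos(9t)

Final answer: 4·cos(9t)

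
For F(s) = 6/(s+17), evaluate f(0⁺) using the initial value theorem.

f(0⁺) = lim_{s→∞} s·6/(s+17) = lim_{s→∞} 6s/(s+17) = 6

Final answer: 6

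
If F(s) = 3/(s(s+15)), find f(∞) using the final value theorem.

f(∞) = lim_{s→0} s·3/(s(s+15)) = lim_{s→0} 3/(s+15) = 3/15 = 1/5

Final answer: 1/5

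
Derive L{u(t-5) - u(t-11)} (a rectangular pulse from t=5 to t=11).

L{u(t-a)} = e^(-as)/s. L{u(t-5) - u(t-11)} = (e^(-5s) - e^(-11s))/s

Final answer: (e^(-5s) - e^(-11s))/s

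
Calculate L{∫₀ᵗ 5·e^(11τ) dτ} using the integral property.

L{∫₀ᵗ f(τ)dτ} = F(s)/s with F(s) = 5/(s-11), so L{∫₀ᵗ 5·e^(11τ) dτ} = 5/(s(s-11))

Final answer: 5/(s(s-11))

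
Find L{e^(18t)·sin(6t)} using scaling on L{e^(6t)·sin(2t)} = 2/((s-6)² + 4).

Scaling with a=3: L{e^(18t)·sin(6t)} = (1/3) · 2/((s/3-6)² + 4). Simplifying: 6/((s-18)² + 36)

Final answer: 6/((s-18)² + 36)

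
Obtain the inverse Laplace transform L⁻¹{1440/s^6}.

L⁻¹{n!/s^(n+1)} = t^n with n=5. So L⁻¹{120/s^6} = t^5, and L⁻¹{1440/s^6} = (1440/120)·t^5 = 12·t^5

Final answer: 12·t^5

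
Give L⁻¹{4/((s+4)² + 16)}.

Form: b/((s-a)² + b²) → e^(at)sin(bt). With a=-4, b=4

Final answer: e^(-4t)·sin(4t)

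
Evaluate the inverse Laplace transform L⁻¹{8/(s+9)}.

L⁻¹{1/(s-a)} = e^(at), so L⁻¹{1/(s+9)} = e^(-9t), and L⁻¹{8/(s+9)} = 8·e^(-9t)

Final answer: 8·e^(-9t)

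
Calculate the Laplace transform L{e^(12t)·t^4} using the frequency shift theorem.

L{e^(at)·t^n} = n!/(s-a)^(n+1), so L{e^(12t)·t^4} = 24/(s-12)^5

Final answer: 24/(s-12)^5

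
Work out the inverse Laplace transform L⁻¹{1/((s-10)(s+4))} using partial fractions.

Decompose: A/(s-10) + B/(s+4). A = 1/14, B = -1/14. f(t) = (e^(10t) - e^(-4t))/14

Final answer: (e^(10t) - e^(-4t))/14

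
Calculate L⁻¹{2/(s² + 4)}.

This is the form c·a/(s² + a²) with a = 2. L⁻¹ = sin(2t)

Final answer: sin(2t)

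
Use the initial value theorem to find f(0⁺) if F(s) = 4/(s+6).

f(0⁺) = lim_{s→∞} s·4/(s+6) = lim_{s→∞} 4s/(s+6) = 4

Final answer: 4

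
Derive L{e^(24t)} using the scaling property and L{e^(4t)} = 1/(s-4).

Using L{f(at)} = (1/a)F(s/a) with a=6 and f(t) = e^(4t): L{e^(24t)} = (1/6) · 1/((s/6)-4) = (1/6) · 6/(s-24) = 1/(s-24)

Final answer: 1/(s-24)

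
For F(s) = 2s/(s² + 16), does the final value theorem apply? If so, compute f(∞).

The final value theorem requires all poles of sF(s) in the left half-plane. sF(s) = 2s²/(s² + 16) has poles at s = ±4i (imaginary axis). Theorem does NOT apply (oscillatory system).

Final answer: Not applicable (oscillatory)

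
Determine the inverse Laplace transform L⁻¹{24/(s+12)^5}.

L⁻¹{n!/(s-a)^(n+1)} = t^n·e^(at) with n=4, a=-12. So L⁻¹{24/(s+12)^5} = t^4·e^(-12t)

Final answer: t^4·e^(-12t)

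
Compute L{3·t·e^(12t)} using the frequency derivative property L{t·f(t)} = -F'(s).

L{e^(12t)} = 1/(s-12). By frequency derivative: L{t·e^(12t)} = -d/ds[1/(s-12)] = -(-1)/(s-12)² = 1/(s-12)². Then L{3·t·e^(12t)} = 3·1/(s-12)² = 3/(s-12)²

Final answer: 3/(s-12)²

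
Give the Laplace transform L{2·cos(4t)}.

L{cos(ωt)} = s/(s² + ω²), so L{cos(4t)} = s/(s² + 16). Then L{2·cos(4t)} = 2·s/(s² + 16) = 2s/(s² + 16)

Final answer: 2s/(s² + 16)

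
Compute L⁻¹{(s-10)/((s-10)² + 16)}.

Using frequency shift: L⁻¹{(s-a)/((s-a)² + b²)} = e^(at)cos(bt). Here a=10, b=4

Final answer: e^(10t)·cos(4t)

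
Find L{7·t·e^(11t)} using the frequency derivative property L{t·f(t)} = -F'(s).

L{e^(11t)} = 1/(s-11). By frequency derivative: L{t·e^(11t)} = -d/ds[1/(s-11)] = -(-1)/(s-11)² = 1/(s-11)². Then L{7·t·e^(11t)} = 7·1/(s-11)² = 7/(s-11)²

Final answer: 7/(s-11)²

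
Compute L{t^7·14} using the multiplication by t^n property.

L{14} = 14/s. d^1/ds^1[1/s] = -1/s². d^2/ds^2[1/s] = 2/s^3. d^3/ds^3[1/s] = -6/s^4. d^4/ds^4[1/s] = 24/s^5. d^5/ds^5[1/s] = -120/s^6. d^6/ds^6[1/s] = 720/s^7. d^7/ds^7[1/s] = -5040/s^8. So L{t^7} = (-1)^{7}·-5040/s^8 = 5040/s^8. Then L{t^7·14} = 14·5040/s^8 = 70560/s^8

Final answer: 70560/s^8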